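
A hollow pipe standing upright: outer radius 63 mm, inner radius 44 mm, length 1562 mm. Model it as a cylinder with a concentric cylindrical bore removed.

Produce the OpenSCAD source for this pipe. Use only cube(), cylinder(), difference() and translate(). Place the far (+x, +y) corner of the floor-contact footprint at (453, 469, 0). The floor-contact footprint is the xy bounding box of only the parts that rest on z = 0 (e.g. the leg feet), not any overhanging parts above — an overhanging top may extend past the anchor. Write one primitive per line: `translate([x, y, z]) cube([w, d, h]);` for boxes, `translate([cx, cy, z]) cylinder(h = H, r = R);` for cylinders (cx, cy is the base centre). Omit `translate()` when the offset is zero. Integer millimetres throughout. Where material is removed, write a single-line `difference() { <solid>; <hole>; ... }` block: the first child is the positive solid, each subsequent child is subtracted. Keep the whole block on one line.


difference() { translate([390, 406, 0]) cylinder(h = 1562, r = 63); translate([390, 406, 0]) cylinder(h = 1562, r = 44); }


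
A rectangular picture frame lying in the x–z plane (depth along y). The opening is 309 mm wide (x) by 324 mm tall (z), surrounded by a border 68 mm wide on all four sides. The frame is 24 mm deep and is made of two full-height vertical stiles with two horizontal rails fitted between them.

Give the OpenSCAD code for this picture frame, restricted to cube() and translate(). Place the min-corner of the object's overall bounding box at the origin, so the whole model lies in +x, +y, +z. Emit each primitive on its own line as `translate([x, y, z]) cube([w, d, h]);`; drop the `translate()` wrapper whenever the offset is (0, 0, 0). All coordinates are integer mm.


cube([68, 24, 460]);
translate([377, 0, 0]) cube([68, 24, 460]);
translate([68, 0, 0]) cube([309, 24, 68]);
translate([68, 0, 392]) cube([309, 24, 68]);


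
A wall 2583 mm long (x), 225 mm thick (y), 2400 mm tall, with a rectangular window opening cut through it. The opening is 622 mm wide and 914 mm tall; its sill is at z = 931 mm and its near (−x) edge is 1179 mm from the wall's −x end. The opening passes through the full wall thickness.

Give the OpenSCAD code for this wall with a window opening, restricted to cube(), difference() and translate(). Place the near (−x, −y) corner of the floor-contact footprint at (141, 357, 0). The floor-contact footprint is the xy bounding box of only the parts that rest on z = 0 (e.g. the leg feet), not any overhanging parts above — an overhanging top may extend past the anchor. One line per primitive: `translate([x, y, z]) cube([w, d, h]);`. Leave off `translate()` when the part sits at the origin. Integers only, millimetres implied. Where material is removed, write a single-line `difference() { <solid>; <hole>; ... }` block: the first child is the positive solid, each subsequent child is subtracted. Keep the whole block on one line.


difference() { translate([141, 357, 0]) cube([2583, 225, 2400]); translate([1320, 357, 931]) cube([622, 225, 914]); }


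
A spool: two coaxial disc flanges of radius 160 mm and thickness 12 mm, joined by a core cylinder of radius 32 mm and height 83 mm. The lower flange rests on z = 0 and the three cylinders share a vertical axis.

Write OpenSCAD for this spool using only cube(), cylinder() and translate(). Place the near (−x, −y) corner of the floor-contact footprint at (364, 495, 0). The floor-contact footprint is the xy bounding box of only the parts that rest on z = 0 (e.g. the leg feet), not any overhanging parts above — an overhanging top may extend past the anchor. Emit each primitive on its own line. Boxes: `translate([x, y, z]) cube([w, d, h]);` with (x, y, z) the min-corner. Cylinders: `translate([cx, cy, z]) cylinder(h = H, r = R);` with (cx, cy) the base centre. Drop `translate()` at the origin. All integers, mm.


translate([524, 655, 0]) cylinder(h = 12, r = 160);
translate([524, 655, 12]) cylinder(h = 83, r = 32);
translate([524, 655, 95]) cylinder(h = 12, r = 160);


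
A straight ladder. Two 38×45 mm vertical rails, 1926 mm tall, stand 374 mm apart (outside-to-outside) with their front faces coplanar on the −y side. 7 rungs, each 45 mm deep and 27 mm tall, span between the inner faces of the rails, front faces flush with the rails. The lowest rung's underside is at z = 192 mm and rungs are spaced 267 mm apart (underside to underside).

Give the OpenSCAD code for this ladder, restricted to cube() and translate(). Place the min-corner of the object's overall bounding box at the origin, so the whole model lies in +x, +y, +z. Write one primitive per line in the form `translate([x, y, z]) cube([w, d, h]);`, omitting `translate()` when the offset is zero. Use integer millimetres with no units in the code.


cube([38, 45, 1926]);
translate([336, 0, 0]) cube([38, 45, 1926]);
translate([38, 0, 192]) cube([298, 45, 27]);
translate([38, 0, 459]) cube([298, 45, 27]);
translate([38, 0, 726]) cube([298, 45, 27]);
translate([38, 0, 993]) cube([298, 45, 27]);
translate([38, 0, 1260]) cube([298, 45, 27]);
translate([38, 0, 1527]) cube([298, 45, 27]);
translate([38, 0, 1794]) cube([298, 45, 27]);


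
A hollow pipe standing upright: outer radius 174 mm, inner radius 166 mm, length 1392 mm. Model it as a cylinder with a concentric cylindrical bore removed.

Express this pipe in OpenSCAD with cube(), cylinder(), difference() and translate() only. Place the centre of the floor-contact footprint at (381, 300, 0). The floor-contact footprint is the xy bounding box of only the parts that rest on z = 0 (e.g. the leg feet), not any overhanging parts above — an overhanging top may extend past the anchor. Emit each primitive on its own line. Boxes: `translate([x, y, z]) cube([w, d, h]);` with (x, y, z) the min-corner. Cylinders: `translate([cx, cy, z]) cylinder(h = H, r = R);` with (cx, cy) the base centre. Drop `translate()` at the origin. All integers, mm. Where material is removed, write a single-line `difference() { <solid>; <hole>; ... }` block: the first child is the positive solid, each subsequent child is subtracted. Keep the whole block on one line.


difference() { translate([381, 300, 0]) cylinder(h = 1392, r = 174); translate([381, 300, 0]) cylinder(h = 1392, r = 166); }


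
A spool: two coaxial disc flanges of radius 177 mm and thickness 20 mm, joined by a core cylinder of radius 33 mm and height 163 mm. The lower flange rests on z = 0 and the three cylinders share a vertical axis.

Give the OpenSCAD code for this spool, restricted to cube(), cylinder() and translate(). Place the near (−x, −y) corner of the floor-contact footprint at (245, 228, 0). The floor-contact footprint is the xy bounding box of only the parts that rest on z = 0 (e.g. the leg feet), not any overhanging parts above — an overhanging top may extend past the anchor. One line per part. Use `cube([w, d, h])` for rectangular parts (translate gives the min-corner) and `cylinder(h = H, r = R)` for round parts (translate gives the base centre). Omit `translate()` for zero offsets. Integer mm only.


translate([422, 405, 0]) cylinder(h = 20, r = 177);
translate([422, 405, 20]) cylinder(h = 163, r = 33);
translate([422, 405, 183]) cylinder(h = 20, r = 177);


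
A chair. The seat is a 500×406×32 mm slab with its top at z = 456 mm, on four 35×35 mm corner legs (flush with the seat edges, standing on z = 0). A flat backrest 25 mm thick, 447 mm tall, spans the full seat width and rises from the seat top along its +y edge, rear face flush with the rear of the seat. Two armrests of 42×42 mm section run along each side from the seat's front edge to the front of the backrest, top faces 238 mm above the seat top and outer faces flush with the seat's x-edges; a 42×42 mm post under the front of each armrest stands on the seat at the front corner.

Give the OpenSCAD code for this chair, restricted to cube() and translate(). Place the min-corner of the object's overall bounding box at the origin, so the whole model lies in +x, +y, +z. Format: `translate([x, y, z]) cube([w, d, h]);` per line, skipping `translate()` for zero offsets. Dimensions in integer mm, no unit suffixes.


translate([0, 0, 424]) cube([500, 406, 32]);
cube([35, 35, 424]);
translate([465, 0, 0]) cube([35, 35, 424]);
translate([0, 371, 0]) cube([35, 35, 424]);
translate([465, 371, 0]) cube([35, 35, 424]);
translate([0, 381, 456]) cube([500, 25, 447]);
translate([0, 0, 652]) cube([42, 381, 42]);
translate([458, 0, 652]) cube([42, 381, 42]);
translate([0, 0, 456]) cube([42, 42, 196]);
translate([458, 0, 456]) cube([42, 42, 196]);


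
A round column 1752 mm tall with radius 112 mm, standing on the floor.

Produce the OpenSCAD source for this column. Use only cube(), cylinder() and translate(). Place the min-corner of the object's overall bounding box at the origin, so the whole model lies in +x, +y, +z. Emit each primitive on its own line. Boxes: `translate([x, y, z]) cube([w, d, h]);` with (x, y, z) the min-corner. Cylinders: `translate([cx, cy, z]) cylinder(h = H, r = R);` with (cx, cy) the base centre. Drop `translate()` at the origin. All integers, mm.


translate([112, 112, 0]) cylinder(h = 1752, r = 112);


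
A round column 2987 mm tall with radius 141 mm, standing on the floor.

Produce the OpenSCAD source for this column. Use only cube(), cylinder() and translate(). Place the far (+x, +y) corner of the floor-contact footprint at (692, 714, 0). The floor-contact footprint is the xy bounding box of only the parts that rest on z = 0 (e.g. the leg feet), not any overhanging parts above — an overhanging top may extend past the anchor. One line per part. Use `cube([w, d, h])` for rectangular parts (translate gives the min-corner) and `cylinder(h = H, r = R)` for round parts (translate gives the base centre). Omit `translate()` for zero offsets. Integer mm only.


translate([551, 573, 0]) cylinder(h = 2987, r = 141);


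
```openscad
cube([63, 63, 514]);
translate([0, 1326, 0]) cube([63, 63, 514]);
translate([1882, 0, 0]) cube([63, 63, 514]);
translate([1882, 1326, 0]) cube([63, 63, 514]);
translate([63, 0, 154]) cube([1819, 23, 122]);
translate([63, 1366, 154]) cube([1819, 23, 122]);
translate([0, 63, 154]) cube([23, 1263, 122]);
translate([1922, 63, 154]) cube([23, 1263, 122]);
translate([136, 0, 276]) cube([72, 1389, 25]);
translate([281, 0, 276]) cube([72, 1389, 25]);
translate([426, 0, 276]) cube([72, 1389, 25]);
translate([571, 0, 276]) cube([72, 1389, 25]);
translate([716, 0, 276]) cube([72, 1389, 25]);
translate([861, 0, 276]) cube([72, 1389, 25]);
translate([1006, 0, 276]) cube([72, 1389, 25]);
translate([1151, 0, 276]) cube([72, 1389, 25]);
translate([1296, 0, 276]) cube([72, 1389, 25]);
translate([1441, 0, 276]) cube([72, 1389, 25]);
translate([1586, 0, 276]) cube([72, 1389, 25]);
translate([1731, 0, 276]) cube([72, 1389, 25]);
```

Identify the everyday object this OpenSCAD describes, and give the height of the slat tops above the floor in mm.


A bed frame. The slat-top height is 301 mm.

Four posts, four rails, and a row of slats — a bed frame. Slats sit on the rails at z = 154 + 122 = 276; with slat thickness 25, the top is 301 mm.


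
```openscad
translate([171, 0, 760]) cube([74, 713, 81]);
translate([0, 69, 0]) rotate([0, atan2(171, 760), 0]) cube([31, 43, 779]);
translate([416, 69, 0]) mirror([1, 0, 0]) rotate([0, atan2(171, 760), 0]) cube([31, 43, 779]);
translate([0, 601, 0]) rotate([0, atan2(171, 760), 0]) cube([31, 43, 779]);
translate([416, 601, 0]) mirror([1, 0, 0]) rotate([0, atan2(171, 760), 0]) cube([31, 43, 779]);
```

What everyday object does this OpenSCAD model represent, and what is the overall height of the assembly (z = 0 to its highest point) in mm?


A sawhorse. The overall height is 841 mm.

A beam across two mirrored pairs of raked legs — a sawhorse. The beam's underside is at z = 760 (matching the legs' vertical rise in atan2(171, 760)) and the beam is 81 mm tall, so its top is at 760 + 81 = 841 mm. The raked legs top out at the beam's underside, so that is the highest point.


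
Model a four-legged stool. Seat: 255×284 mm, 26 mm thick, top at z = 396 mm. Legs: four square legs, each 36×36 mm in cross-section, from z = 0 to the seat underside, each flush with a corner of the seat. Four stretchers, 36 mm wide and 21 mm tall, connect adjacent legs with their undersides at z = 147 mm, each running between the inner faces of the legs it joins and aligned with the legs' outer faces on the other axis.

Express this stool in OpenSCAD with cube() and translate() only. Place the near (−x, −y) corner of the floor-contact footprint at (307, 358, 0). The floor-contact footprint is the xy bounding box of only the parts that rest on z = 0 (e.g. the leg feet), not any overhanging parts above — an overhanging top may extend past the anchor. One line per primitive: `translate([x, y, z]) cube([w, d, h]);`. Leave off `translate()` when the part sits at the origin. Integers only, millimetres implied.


translate([307, 358, 370]) cube([255, 284, 26]);
translate([307, 358, 0]) cube([36, 36, 370]);
translate([526, 358, 0]) cube([36, 36, 370]);
translate([307, 606, 0]) cube([36, 36, 370]);
translate([526, 606, 0]) cube([36, 36, 370]);
translate([343, 358, 147]) cube([183, 36, 21]);
translate([343, 606, 147]) cube([183, 36, 21]);
translate([307, 394, 147]) cube([36, 212, 21]);
translate([526, 394, 147]) cube([36, 212, 21]);


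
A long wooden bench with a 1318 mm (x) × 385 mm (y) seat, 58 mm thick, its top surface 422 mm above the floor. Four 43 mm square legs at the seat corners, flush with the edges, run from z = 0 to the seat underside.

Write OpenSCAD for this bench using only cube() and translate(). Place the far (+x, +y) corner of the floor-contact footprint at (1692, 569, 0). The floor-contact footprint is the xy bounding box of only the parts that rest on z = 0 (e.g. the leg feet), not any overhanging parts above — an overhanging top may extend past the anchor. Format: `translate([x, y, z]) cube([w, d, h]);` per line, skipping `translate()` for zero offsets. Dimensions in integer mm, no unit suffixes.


translate([374, 184, 364]) cube([1318, 385, 58]);
translate([374, 184, 0]) cube([43, 43, 364]);
translate([374, 526, 0]) cube([43, 43, 364]);
translate([1649, 184, 0]) cube([43, 43, 364]);
translate([1649, 526, 0]) cube([43, 43, 364]);


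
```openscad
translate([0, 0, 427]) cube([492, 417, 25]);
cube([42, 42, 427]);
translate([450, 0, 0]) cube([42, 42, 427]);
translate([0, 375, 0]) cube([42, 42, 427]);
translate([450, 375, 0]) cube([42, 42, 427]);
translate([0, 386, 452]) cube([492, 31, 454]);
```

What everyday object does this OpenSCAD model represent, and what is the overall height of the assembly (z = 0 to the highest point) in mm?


A chair. The overall height is 906 mm.

A slab on four corner posts with a tall panel at the back — a chair. The seat slab sits at z = 427 with thickness 25, and the 454 mm backrest starts at the seat top, so the overall height is 427 + 25 + 454 = 906 mm.


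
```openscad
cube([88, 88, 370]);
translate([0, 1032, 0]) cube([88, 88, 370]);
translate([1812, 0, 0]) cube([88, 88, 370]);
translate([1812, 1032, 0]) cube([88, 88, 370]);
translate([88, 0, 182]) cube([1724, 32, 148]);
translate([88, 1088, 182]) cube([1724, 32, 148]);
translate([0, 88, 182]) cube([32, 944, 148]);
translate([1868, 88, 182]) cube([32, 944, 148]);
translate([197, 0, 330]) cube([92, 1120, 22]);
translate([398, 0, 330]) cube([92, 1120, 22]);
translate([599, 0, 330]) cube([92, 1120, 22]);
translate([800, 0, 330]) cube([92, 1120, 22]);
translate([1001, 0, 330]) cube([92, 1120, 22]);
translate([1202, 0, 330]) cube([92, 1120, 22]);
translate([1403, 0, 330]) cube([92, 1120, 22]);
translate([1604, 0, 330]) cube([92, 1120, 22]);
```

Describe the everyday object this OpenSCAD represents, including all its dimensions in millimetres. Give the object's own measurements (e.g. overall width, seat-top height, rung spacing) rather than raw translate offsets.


A bed frame 1900 mm long (x) by 1120 mm wide (y). Four 88×88 mm corner posts, 370 mm tall, at the corners of the footprint. Four rails of 32 mm thickness and 148 mm height run between adjacent posts with their undersides at z = 182 mm, their outer faces flush with the outside of the frame (the two x-running rails run between the posts' inner faces; the two y-running rails run between the posts' inner faces). 8 slats, each 92 mm wide (x) and 22 mm thick, lie across the top of the two x-running rails, running the full 1120 mm width of the frame in y; along x they sit between the end posts with a 109 mm gap after the −x posts and between neighbouring slats, leaving 116 mm before the +x posts.


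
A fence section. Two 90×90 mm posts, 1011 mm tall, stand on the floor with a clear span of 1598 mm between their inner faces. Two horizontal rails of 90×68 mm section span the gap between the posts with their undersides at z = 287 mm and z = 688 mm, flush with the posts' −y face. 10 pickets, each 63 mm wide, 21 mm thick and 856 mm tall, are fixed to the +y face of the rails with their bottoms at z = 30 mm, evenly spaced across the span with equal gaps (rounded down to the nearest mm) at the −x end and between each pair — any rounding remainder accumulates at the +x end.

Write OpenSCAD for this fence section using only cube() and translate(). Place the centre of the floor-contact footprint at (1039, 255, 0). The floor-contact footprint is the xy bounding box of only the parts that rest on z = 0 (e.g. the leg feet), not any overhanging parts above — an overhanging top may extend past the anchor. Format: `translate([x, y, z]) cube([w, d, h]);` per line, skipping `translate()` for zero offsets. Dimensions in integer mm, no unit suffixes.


translate([150, 210, 0]) cube([90, 90, 1011]);
translate([1838, 210, 0]) cube([90, 90, 1011]);
translate([240, 210, 287]) cube([1598, 90, 68]);
translate([240, 210, 688]) cube([1598, 90, 68]);
translate([328, 300, 30]) cube([63, 21, 856]);
translate([479, 300, 30]) cube([63, 21, 856]);
translate([630, 300, 30]) cube([63, 21, 856]);
translate([781, 300, 30]) cube([63, 21, 856]);
translate([932, 300, 30]) cube([63, 21, 856]);
translate([1083, 300, 30]) cube([63, 21, 856]);
translate([1234, 300, 30]) cube([63, 21, 856]);
translate([1385, 300, 30]) cube([63, 21, 856]);
translate([1536, 300, 30]) cube([63, 21, 856]);
translate([1687, 300, 30]) cube([63, 21, 856]);


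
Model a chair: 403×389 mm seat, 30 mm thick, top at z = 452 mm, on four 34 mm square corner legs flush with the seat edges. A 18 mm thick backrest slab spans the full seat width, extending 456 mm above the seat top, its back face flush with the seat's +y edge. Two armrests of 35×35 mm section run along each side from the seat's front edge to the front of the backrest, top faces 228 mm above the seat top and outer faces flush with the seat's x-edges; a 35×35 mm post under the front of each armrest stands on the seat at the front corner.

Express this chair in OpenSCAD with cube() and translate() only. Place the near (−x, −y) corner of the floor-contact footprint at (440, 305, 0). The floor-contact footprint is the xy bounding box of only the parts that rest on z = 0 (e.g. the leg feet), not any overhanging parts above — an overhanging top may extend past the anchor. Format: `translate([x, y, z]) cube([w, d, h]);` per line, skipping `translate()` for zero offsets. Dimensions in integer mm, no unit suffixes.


translate([440, 305, 422]) cube([403, 389, 30]);
translate([440, 305, 0]) cube([34, 34, 422]);
translate([809, 305, 0]) cube([34, 34, 422]);
translate([440, 660, 0]) cube([34, 34, 422]);
translate([809, 660, 0]) cube([34, 34, 422]);
translate([440, 676, 452]) cube([403, 18, 456]);
translate([440, 305, 645]) cube([35, 371, 35]);
translate([808, 305, 645]) cube([35, 371, 35]);
translate([440, 305, 452]) cube([35, 35, 193]);
translate([808, 305, 452]) cube([35, 35, 193]);


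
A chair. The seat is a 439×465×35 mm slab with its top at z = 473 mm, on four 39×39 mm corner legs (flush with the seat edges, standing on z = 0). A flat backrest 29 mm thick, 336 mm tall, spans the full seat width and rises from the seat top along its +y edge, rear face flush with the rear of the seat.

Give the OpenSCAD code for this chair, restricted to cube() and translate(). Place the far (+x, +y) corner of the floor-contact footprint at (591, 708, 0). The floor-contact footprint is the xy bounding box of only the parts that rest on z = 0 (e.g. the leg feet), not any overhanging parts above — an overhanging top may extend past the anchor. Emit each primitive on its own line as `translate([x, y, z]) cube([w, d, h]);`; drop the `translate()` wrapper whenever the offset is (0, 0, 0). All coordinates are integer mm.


translate([152, 243, 438]) cube([439, 465, 35]);
translate([152, 243, 0]) cube([39, 39, 438]);
translate([552, 243, 0]) cube([39, 39, 438]);
translate([152, 669, 0]) cube([39, 39, 438]);
translate([552, 669, 0]) cube([39, 39, 438]);
translate([152, 679, 473]) cube([439, 29, 336]);


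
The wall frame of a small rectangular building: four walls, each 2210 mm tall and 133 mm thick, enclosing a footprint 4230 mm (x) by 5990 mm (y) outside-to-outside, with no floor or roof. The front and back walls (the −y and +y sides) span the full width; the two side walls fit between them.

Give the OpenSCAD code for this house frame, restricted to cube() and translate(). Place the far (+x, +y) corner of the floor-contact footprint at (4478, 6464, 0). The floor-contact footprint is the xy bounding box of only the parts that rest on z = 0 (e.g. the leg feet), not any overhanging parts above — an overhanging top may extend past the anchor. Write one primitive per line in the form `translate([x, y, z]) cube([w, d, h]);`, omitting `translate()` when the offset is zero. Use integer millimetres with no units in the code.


translate([248, 474, 0]) cube([4230, 133, 2210]);
translate([248, 6331, 0]) cube([4230, 133, 2210]);
translate([248, 607, 0]) cube([133, 5724, 2210]);
translate([4345, 607, 0]) cube([133, 5724, 2210]);


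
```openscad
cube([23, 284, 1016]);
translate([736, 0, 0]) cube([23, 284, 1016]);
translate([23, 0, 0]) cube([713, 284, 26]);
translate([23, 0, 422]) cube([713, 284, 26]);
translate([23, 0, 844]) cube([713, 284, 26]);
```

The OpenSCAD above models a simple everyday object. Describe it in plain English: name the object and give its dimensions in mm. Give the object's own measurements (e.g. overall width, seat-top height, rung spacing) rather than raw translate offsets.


An open bookshelf. Two side panels, each 23 mm thick, 284 mm deep and 1016 mm tall, stand 759 mm apart (outside-to-outside). Between them sit 3 shelves, each 26 mm thick and 284 mm deep, spanning the full gap between the sides. The bottom shelf rests on the floor (its underside at z = 0) and the clear gap between one shelf's top and the next shelf's underside is 396 mm.


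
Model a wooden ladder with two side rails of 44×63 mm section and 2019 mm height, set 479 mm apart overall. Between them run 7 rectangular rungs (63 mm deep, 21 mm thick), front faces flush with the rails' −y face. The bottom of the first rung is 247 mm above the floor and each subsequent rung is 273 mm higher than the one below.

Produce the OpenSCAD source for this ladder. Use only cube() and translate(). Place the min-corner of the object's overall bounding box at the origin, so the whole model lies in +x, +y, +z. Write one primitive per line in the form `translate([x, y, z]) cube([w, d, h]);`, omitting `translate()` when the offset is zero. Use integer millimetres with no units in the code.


cube([44, 63, 2019]);
translate([435, 0, 0]) cube([44, 63, 2019]);
translate([44, 0, 247]) cube([391, 63, 21]);
translate([44, 0, 520]) cube([391, 63, 21]);
translate([44, 0, 793]) cube([391, 63, 21]);
translate([44, 0, 1066]) cube([391, 63, 21]);
translate([44, 0, 1339]) cube([391, 63, 21]);
translate([44, 0, 1612]) cube([391, 63, 21]);
translate([44, 0, 1885]) cube([391, 63, 21]);


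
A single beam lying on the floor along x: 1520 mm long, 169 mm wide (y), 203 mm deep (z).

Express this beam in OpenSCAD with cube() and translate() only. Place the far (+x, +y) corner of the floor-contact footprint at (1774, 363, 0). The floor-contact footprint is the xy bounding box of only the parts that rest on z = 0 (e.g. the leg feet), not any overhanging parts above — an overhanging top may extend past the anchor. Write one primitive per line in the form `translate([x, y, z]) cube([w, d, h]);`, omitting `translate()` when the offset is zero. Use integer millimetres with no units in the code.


translate([254, 194, 0]) cube([1520, 169, 203]);


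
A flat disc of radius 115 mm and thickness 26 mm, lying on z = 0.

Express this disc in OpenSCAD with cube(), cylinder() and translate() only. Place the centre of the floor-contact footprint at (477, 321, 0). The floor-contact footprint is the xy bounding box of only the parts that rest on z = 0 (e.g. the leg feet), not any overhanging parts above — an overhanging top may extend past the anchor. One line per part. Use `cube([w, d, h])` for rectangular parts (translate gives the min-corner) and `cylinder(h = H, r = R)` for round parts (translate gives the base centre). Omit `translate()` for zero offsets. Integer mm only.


translate([477, 321, 0]) cylinder(h = 26, r = 115);


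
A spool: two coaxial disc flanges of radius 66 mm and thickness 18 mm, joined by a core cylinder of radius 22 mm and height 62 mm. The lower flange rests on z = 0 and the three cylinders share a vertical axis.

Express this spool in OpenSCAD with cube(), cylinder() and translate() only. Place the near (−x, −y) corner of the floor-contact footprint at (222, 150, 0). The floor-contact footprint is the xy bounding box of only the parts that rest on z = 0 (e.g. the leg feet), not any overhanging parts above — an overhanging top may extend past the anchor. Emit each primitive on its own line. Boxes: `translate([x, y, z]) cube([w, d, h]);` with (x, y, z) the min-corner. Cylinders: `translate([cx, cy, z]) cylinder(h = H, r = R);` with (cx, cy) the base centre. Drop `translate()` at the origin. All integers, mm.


translate([288, 216, 0]) cylinder(h = 18, r = 66);
translate([288, 216, 18]) cylinder(h = 62, r = 22);
translate([288, 216, 80]) cylinder(h = 18, r = 66);


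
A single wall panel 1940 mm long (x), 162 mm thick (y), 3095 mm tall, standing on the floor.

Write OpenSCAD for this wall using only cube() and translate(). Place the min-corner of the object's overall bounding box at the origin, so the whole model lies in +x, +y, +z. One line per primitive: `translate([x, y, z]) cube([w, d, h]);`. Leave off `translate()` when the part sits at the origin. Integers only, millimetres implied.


cube([1940, 162, 3095]);


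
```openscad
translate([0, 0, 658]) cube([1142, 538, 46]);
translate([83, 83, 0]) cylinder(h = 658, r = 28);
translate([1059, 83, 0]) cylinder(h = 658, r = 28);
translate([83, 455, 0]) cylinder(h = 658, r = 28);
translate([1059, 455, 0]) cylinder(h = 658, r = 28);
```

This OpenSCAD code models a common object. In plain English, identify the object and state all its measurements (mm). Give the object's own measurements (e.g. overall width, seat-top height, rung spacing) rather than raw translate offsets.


A table: top 1142 mm (x) × 538 mm (y), 46 mm thick, upper face at z = 704 mm, on four round legs of 56 mm diameter, each leg's bounding box inset 55 mm from the nearest pair of top edges from z = 0 to the bottom of the top.


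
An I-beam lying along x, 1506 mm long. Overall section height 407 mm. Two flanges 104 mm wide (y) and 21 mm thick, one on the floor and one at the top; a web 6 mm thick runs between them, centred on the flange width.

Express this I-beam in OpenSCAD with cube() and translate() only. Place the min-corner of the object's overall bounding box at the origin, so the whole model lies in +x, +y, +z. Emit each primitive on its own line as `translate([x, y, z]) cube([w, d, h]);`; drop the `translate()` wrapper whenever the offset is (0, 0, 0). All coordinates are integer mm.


cube([1506, 104, 21]);
translate([0, 49, 21]) cube([1506, 6, 365]);
translate([0, 0, 386]) cube([1506, 104, 21]);


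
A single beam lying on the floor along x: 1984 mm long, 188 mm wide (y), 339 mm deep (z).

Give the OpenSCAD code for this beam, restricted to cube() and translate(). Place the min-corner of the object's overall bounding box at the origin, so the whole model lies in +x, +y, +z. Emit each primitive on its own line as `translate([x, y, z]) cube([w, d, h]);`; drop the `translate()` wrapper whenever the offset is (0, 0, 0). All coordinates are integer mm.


cube([1984, 188, 339]);


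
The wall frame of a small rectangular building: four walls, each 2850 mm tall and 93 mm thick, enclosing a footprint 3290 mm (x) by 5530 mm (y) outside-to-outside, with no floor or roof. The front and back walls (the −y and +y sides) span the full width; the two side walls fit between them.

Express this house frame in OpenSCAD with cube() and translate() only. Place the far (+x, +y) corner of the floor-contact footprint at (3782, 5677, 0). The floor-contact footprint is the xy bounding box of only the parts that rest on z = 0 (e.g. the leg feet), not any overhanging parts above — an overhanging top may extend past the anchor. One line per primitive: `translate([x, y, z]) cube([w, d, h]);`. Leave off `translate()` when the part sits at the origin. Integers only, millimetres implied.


translate([492, 147, 0]) cube([3290, 93, 2850]);
translate([492, 5584, 0]) cube([3290, 93, 2850]);
translate([492, 240, 0]) cube([93, 5344, 2850]);
translate([3689, 240, 0]) cube([93, 5344, 2850]);


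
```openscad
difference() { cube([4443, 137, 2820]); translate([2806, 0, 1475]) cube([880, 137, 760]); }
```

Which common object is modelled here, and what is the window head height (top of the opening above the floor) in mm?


A wall with a window opening. The window head height is 2235 mm.

A wall with a rectangular opening subtracted — a window. Sill at z = 1475, opening 760 mm tall, so the head is at 1475 + 760 = 2235 mm.


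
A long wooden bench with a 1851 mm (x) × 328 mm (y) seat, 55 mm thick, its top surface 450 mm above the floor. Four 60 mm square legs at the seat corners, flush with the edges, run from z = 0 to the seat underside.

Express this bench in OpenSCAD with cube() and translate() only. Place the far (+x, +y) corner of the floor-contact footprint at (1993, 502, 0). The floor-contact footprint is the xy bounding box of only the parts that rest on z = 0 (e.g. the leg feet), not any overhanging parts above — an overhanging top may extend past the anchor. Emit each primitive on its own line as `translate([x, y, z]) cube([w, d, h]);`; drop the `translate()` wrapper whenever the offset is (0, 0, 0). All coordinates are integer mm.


translate([142, 174, 395]) cube([1851, 328, 55]);
translate([142, 174, 0]) cube([60, 60, 395]);
translate([142, 442, 0]) cube([60, 60, 395]);
translate([1933, 174, 0]) cube([60, 60, 395]);
translate([1933, 442, 0]) cube([60, 60, 395]);


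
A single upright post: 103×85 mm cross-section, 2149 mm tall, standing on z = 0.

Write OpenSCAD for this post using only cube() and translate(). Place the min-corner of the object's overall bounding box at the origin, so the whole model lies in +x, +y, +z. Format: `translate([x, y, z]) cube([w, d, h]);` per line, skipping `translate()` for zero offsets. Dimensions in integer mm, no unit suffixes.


cube([103, 85, 2149]);


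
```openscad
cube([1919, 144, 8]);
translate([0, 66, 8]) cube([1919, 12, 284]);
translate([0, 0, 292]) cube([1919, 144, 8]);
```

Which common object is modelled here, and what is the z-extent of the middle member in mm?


An I-beam. The web height is 284 mm.

Two wide flanges with a thin centred web — an I-beam. Overall 300 mm minus two 8 mm flanges gives a web of 300 − 2·8 = 284 mm.


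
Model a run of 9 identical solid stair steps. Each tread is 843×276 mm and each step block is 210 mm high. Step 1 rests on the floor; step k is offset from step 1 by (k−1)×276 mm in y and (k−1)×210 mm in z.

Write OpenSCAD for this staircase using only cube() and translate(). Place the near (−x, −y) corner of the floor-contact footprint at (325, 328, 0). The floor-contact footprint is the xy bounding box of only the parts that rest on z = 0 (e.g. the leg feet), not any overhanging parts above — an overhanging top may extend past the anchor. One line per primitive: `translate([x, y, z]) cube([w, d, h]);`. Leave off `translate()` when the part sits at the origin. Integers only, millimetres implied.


translate([325, 328, 0]) cube([843, 276, 210]);
translate([325, 604, 210]) cube([843, 276, 210]);
translate([325, 880, 420]) cube([843, 276, 210]);
translate([325, 1156, 630]) cube([843, 276, 210]);
translate([325, 1432, 840]) cube([843, 276, 210]);
translate([325, 1708, 1050]) cube([843, 276, 210]);
translate([325, 1984, 1260]) cube([843, 276, 210]);
translate([325, 2260, 1470]) cube([843, 276, 210]);
translate([325, 2536, 1680]) cube([843, 276, 210]);


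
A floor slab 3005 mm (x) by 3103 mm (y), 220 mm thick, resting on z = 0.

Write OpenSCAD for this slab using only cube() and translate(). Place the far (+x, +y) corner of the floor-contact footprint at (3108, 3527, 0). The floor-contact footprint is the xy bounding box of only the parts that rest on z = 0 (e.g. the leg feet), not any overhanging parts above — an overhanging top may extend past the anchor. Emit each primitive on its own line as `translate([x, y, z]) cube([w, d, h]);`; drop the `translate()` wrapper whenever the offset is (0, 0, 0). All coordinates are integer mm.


translate([103, 424, 0]) cube([3005, 3103, 220]);


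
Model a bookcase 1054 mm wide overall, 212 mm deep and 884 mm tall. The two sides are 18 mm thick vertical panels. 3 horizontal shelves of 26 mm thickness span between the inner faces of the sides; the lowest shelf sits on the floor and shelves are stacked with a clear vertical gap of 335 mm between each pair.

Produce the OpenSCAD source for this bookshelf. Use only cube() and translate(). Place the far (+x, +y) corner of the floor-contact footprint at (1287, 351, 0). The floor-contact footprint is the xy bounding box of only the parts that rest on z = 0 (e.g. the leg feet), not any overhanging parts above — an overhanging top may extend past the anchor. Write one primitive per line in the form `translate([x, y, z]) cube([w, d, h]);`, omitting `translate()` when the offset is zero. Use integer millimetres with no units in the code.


translate([233, 139, 0]) cube([18, 212, 884]);
translate([1269, 139, 0]) cube([18, 212, 884]);
translate([251, 139, 0]) cube([1018, 212, 26]);
translate([251, 139, 361]) cube([1018, 212, 26]);
translate([251, 139, 722]) cube([1018, 212, 26]);


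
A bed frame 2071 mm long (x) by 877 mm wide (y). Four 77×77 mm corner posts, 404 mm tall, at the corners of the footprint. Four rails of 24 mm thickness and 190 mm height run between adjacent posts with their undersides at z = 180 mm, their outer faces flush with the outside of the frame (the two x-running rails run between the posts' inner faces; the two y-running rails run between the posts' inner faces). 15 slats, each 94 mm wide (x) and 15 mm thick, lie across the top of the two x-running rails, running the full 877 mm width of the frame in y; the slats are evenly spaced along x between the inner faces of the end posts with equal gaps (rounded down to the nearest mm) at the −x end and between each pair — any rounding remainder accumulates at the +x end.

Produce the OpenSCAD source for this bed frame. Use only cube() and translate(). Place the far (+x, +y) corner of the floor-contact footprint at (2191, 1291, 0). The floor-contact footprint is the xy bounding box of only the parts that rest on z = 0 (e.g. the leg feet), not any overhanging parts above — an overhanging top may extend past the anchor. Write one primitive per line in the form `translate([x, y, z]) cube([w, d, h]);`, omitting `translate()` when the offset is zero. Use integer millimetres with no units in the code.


// slat z = rail_z + rail_h = 180 + 190 = 370
// slat gap = ⌊(1917 − 15·94) / 16⌋ = 31
translate([120, 414, 0]) cube([77, 77, 404]);
translate([120, 1214, 0]) cube([77, 77, 404]);
translate([2114, 414, 0]) cube([77, 77, 404]);
translate([2114, 1214, 0]) cube([77, 77, 404]);
translate([197, 414, 180]) cube([1917, 24, 190]);
translate([197, 1267, 180]) cube([1917, 24, 190]);
translate([120, 491, 180]) cube([24, 723, 190]);
translate([2167, 491, 180]) cube([24, 723, 190]);
translate([228, 414, 370]) cube([94, 877, 15]);
translate([353, 414, 370]) cube([94, 877, 15]);
translate([478, 414, 370]) cube([94, 877, 15]);
translate([603, 414, 370]) cube([94, 877, 15]);
translate([728, 414, 370]) cube([94, 877, 15]);
translate([853, 414, 370]) cube([94, 877, 15]);
translate([978, 414, 370]) cube([94, 877, 15]);
translate([1103, 414, 370]) cube([94, 877, 15]);
translate([1228, 414, 370]) cube([94, 877, 15]);
translate([1353, 414, 370]) cube([94, 877, 15]);
translate([1478, 414, 370]) cube([94, 877, 15]);
translate([1603, 414, 370]) cube([94, 877, 15]);
translate([1728, 414, 370]) cube([94, 877, 15]);
translate([1853, 414, 370]) cube([94, 877, 15]);
translate([1978, 414, 370]) cube([94, 877, 15]);


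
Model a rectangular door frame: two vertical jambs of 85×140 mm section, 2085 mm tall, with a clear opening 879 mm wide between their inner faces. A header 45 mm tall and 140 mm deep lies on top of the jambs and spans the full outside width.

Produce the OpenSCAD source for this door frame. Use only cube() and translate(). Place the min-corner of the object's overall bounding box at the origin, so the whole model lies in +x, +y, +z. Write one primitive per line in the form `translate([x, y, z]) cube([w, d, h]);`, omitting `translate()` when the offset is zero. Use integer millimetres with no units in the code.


cube([85, 140, 2085]);
translate([964, 0, 0]) cube([85, 140, 2085]);
translate([0, 0, 2085]) cube([1049, 140, 45]);


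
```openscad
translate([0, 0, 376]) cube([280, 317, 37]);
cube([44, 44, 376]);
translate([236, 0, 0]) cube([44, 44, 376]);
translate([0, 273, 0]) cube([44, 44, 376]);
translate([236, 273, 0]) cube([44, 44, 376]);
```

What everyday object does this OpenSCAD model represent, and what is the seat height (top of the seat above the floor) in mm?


A stool. The seat height is 413 mm.

A 280×317×37 slab at z = 376 on four corner posts — a stool. The seat top is 376 + 37 = 413 mm.


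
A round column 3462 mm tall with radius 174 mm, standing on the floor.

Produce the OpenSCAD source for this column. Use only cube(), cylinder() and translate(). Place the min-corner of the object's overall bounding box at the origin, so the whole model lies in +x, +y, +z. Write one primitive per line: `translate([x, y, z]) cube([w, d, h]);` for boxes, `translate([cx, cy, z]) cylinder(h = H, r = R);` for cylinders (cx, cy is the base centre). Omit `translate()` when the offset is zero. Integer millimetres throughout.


translate([174, 174, 0]) cylinder(h = 3462, r = 174);


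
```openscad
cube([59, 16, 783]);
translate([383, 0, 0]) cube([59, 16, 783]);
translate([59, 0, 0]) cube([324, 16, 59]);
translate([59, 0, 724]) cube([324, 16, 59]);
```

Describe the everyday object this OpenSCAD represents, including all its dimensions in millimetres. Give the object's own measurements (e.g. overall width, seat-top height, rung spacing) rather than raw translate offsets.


A rectangular picture frame lying in the x–z plane (depth along y). The opening is 324 mm wide (x) by 665 mm tall (z), surrounded by a border 59 mm wide on all four sides. The frame is 16 mm deep and is made of two full-height vertical stiles with two horizontal rails fitted between them.


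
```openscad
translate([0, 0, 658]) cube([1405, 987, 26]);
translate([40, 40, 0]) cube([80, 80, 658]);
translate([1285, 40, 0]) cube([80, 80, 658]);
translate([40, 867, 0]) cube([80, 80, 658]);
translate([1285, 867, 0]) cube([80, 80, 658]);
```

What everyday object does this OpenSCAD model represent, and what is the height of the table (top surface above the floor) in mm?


A table. The table height is 684 mm.

A 1405×987×26 slab sits at z = 658 on four 80 mm square posts — a table. The top surface is at 658 + 26 = 684 mm.
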